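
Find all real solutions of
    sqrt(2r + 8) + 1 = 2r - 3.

r = 4

Isolate the radical: sqrt(2r + 8) = 2r - 4.
Square both sides: 2r + 8 = (2r - 4)^2.
Expand and rearrange: 4r^2 - 18r + 8 = 0.
Solving gives r = 4 or r = 0.5.
Check each candidate in the original equation:
  r = 4: sqrt(16) = 4, while 2r - 4 = 4 — valid.
  r = 0.5: sqrt(9) = 3, while 2r - 4 = -3 — extraneous.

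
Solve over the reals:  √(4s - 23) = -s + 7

Square both sides: 4s - 23 = (-s + 7)².
Expand and rearrange: s² - 18s + 72 = 0.
Solving gives s = 12 or s = 6.
Check each candidate in the original equation:
  s = 12: √(25) = 5, while -s + 7 = -5 — extraneous.
  s = 6: √(1) = 1, while -s + 7 = 1 — valid.

s = 6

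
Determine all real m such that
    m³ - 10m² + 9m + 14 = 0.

Possible rational roots are divisors of 14. Testing m = 2 gives 0, so (m - 2) is a factor.
Divide: m³ - 10m² + 9m + 14 = (m - 2)(m² - 8m - 7).
Apply the quadratic formula to m² - 8m - 7 = 0: m = (8 ± √92)/2, i.e. m ≈ 8.7958 or m ≈ -0.7958.

m = -0.7958 or m = 2 or m = 8.7958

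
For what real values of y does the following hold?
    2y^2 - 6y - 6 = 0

Discriminant: (-6)^2 - 4*2*(-6) = 84.
Quadratic formula: y = (6 +/- sqrt(84)) / 4.
So y = 3/2 + sqrt(21)/2 ~= 3.7913 or y = 3/2 - sqrt(21)/2 ~= -0.7913.

y = -0.7913 or y = 3.7913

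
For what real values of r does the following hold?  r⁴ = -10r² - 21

No real solutions.

Let u = r². The equation becomes u² + 10u + 21 = 0.
Factor: (u + 7)(u + 3) = 0, so u = -7 or u = -3.
r² = -7 < 0 has no real solution.
r² = -3 < 0 has no real solution.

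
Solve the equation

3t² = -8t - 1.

t = -2.5352 or t = -0.1315

Rearrange to standard form: 3t² + 8t + 1 = 0.
Discriminant: (8)² − 4·3·1 = 52.
Quadratic formula: t = (-8 ± √52) / 6.
So t = -4/3 + √(13)/3 ≈ -0.1315 or t = -4/3 - √(13)/3 ≈ -2.5352.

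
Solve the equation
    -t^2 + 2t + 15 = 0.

t = -3 or t = 5

Factor: -1(t + 3)(t - 5) = 0.
So t = -3 or t = 5.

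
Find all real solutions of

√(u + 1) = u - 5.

u = 8

Square both sides: u + 1 = (u - 5)².
Expand and rearrange: u² - 11u + 24 = 0.
Solving gives u = 8 or u = 3.
Check each candidate in the original equation:
  u = 8: √(9) = 3, while u - 5 = 3 — valid.
  u = 3: √(4) = 2, while u - 5 = -2 — extraneous.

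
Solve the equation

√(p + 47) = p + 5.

p = 2

Square both sides: p + 47 = (p + 5)².
Expand and rearrange: p² + 9p - 22 = 0.
Solving gives p = 2 or p = -11.
Check each candidate in the original equation:
  p = 2: √(49) = 7, while p + 5 = 7 — valid.
  p = -11: √(36) = 6, while p + 5 = -6 — extraneous.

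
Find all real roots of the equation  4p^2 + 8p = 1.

p = -2.118 or p = 0.118

Rearrange to standard form: 4p^2 + 8p - 1 = 0.
Discriminant: (8)^2 - 4*4*(-1) = 80.
Quadratic formula: p = (-8 +/- sqrt(80)) / 8.
So p = -1 + sqrt(5)/2 ~= 0.118 or p = -sqrt(5)/2 - 1 ~= -2.118.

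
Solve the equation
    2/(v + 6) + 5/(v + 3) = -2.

Multiply both sides by (v + 6)(v + 3):
2(v + 3) + 5(v + 6) = -2(v + 6)(v + 3).
Expand and collect terms: -2v² - 25v - 72 = 0.
Factor or apply the quadratic formula: v = -8 or v = -4.5.
Neither value makes a denominator zero (v ≠ -6, v ≠ -3), so both are valid.

v = -8 or v = -4.5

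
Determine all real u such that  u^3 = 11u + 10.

Rearrange: u^3 - 11u - 10 = 0.
Possible rational roots are divisors of -10. Testing u = -1 gives 0, so (u + 1) is a factor.
Divide: u^3 - 11u - 10 = (u + 1)(u^2 - u - 10).
Apply the quadratic formula to u^2 - u - 10 = 0: u = (1 +/- sqrt(41))/2, i.e. u ~= 3.7016 or u ~= -2.7016.

u = -2.7016 or u = -1 or u = 3.7016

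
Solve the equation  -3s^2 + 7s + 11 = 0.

s = -1.0756 or s = 3.4089

Discriminant: (7)^2 - 4*(-3)*11 = 181.
Quadratic formula: s = (-7 +/- sqrt(181)) / (-6).
So s = 7/6 - sqrt(181)/6 ~= -1.0756 or s = 7/6 + sqrt(181)/6 ~= 3.4089.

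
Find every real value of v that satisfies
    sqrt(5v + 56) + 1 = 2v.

Isolate the radical: sqrt(5v + 56) = 2v - 1.
Square both sides: 5v + 56 = (2v - 1)^2.
Expand and rearrange: 4v^2 - 9v - 55 = 0.
Solving gives v = 5 or v = -2.75.
Check each candidate in the original equation:
  v = 5: sqrt(81) = 9, while 2v - 1 = 9 — valid.
  v = -2.75: sqrt(42.25) = 6.5, while 2v - 1 = -6.5 — extraneous.

v = 5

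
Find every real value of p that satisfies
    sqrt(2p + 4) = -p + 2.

p = 0

Square both sides: 2p + 4 = (-p + 2)^2.
Expand and rearrange: p^2 - 6p = 0.
Solving gives p = 6 or p = 0.
Check each candidate in the original equation:
  p = 6: sqrt(16) = 4, while -p + 2 = -4 — extraneous.
  p = 0: sqrt(4) = 2, while -p + 2 = 2 — valid.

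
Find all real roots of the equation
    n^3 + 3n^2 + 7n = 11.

Rearrange: n^3 + 3n^2 + 7n - 11 = 0.
Possible rational roots are divisors of -11. Testing n = 1 gives 0, so (n - 1) is a factor.
Divide: n^3 + 3n^2 + 7n - 11 = (n - 1)(n^2 + 4n + 11).
The quadratic n^2 + 4n + 11 has discriminant -28 < 0, so no further real roots.

n = 1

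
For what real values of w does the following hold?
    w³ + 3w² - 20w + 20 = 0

w = -6.5311 or w = 1.5311 or w = 2

Possible rational roots are divisors of 20. Testing w = 2 gives 0, so (w - 2) is a factor.
Divide: w³ + 3w² - 20w + 20 = (w - 2)(w² + 5w - 10).
Apply the quadratic formula to w² + 5w - 10 = 0: w = (-5 ± √65)/2, i.e. w ≈ 1.5311 or w ≈ -6.5311.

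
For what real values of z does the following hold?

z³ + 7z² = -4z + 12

Rearrange: z³ + 7z² + 4z - 12 = 0.
Possible rational roots are divisors of -12. Testing z = -2 gives 0, so (z + 2) is a factor.
Divide: z³ + 7z² + 4z - 12 = (z + 2)(z² + 5z - 6).
Factor the quadratic: z = 1 or z = -6.

z = -6 or z = -2 or z = 1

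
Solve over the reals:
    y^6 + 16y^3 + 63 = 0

Let u = y^3. The equation becomes u^2 + 16u + 63 = 0.
Factor: (u + 9)(u + 7) = 0, so u = -9 or u = -7.
y^3 = -9 gives y = -(9)^(1/3) ~= -2.0801.
y^3 = -7 gives y = -(7)^(1/3) ~= -1.9129.

y = -2.0801 or y = -1.9129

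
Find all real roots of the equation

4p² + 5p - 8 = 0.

p = -2.1712 or p = 0.9212

Discriminant: (5)² − 4·4·(-8) = 153.
Quadratic formula: p = (-5 ± √153) / 8.
So p = -5/8 + 3·√(17)/8 ≈ 0.9212 or p = -3·√(17)/8 - 5/8 ≈ -2.1712.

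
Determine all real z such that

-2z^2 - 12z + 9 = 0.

Discriminant: (-12)^2 - 4*(-2)*9 = 216.
Quadratic formula: z = (12 +/- sqrt(216)) / (-4).
So z = -3*sqrt(6)/2 - 3 ~= -6.6742 or z = -3 + 3*sqrt(6)/2 ~= 0.6742.

z = -6.6742 or z = 0.6742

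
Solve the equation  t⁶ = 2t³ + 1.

Let u = t³. The equation becomes u² - 2u - 1 = 0.
By the quadratic formula, u = 1 + √(2) or u = 1 - √(2).
t³ = 1 + √(2) gives t = ∛(1 + √(2)) ≈ 1.3415.
t³ = 1 - √(2) gives t = -∛(-1 + √(2)) ≈ -0.7454.

t = -0.7454 or t = 1.3415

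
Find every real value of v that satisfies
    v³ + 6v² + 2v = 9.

v = -5.3028 or v = -1.6972 or v = 1

Rearrange: v³ + 6v² + 2v - 9 = 0.
Possible rational roots are divisors of -9. Testing v = 1 gives 0, so (v - 1) is a factor.
Divide: v³ + 6v² + 2v - 9 = (v - 1)(v² + 7v + 9).
Apply the quadratic formula to v² + 7v + 9 = 0: v = (-7 ± √13)/2, i.e. v ≈ -1.6972 or v ≈ -5.3028.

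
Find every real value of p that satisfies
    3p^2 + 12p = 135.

p = -9 or p = 5

Bring every term to one side: 3p^2 + 12p - 135 = 0.
Factor: 3(p - 5)(p + 9) = 0.
So p = 5 or p = -9.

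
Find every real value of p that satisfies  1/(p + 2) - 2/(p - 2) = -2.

p = -2.4075 or p = 2.9075

Multiply both sides by (p + 2)(p - 2):
(p - 2) - 2(p + 2) = -2(p + 2)(p - 2).
Expand and collect terms: -2p² + p + 14 = 0.
By the quadratic formula, p = (-1 ± √113) / -4, so p ≈ -2.4075 or p ≈ 2.9075.
Neither value makes a denominator zero (p ≠ -2, p ≠ 2), so both are valid.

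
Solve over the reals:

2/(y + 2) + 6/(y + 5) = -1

y = -12.4244 or y = -2.5756

Multiply both sides by (y + 2)(y + 5):
2(y + 5) + 6(y + 2) = -(y + 2)(y + 5).
Expand and collect terms: -y² - 15y - 32 = 0.
By the quadratic formula, y = (15 ± √97) / -2, so y ≈ -12.4244 or y ≈ -2.5756.
Neither value makes a denominator zero (y ≠ -2, y ≠ -5), so both are valid.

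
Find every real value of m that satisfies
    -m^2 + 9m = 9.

Rearrange to standard form: -m^2 + 9m - 9 = 0.
Discriminant: (9)^2 - 4*(-1)*(-9) = 45.
Quadratic formula: m = (-9 +/- sqrt(45)) / (-2).
So m = 9/2 - 3*sqrt(5)/2 ~= 1.1459 or m = 3*sqrt(5)/2 + 9/2 ~= 7.8541.

m = 1.1459 or m = 7.8541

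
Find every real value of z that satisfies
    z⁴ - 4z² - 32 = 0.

z = -2.8284 or z = 2.8284

Let u = z². The equation becomes u² - 4u - 32 = 0.
Factor: (u - 8)(u + 4) = 0, so u = 8 or u = -4.
z² = 8 gives z = ±2·√(2) ≈ ±2.8284.
z² = -4 < 0 has no real solution.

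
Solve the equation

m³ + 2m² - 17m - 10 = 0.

m = -5 or m = -0.5616 or m = 3.5616

Possible rational roots are divisors of -10. Testing m = -5 gives 0, so (m + 5) is a factor.
Divide: m³ + 2m² - 17m - 10 = (m + 5)(m² - 3m - 2).
Apply the quadratic formula to m² - 3m - 2 = 0: m = (3 ± √17)/2, i.e. m ≈ 3.5616 or m ≈ -0.5616.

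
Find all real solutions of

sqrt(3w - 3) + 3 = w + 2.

Isolate the radical: sqrt(3w - 3) = w - 1.
Square both sides: 3w - 3 = (w - 1)^2.
Expand and rearrange: w^2 - 5w + 4 = 0.
Solving gives w = 4 or w = 1.
Check each candidate in the original equation:
  w = 4: sqrt(9) = 3, while w - 1 = 3 — valid.
  w = 1: sqrt(0) = 0, while w - 1 = 0 — valid.

w = 1 or w = 4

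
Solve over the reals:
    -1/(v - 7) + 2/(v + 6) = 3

v = -5.3148 or v = 6.6481

Multiply both sides by (v - 7)(v + 6):
-(v + 6) + 2(v - 7) = 3(v - 7)(v + 6).
Expand and collect terms: 3v^2 - 4v - 106 = 0.
By the quadratic formula, v = (4 +/- sqrt(1288)) / 6, so v ~= 6.6481 or v ~= -5.3148.
Neither value makes a denominator zero (v != 7, v != -6), so both are valid.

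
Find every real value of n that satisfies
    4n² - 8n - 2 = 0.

Discriminant: (-8)² − 4·4·(-2) = 96.
Quadratic formula: n = (8 ± √96) / 8.
So n = 1 + √(6)/2 ≈ 2.2247 or n = 1 - √(6)/2 ≈ -0.2247.

n = -0.2247 or n = 2.2247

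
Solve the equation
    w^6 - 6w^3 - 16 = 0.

Let u = w^3. The equation becomes u^2 - 6u - 16 = 0.
Factor: (u - 8)(u + 2) = 0, so u = 8 or u = -2.
w^3 = 8 gives w = 2.
w^3 = -2 gives w = -(2)^(1/3) ~= -1.2599.

w = -1.2599 or w = 2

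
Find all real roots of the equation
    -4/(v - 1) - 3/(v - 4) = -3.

v = 1.9028 or v = 5.4305

Multiply both sides by (v - 1)(v - 4):
-4(v - 4) - 3(v - 1) = -3(v - 1)(v - 4).
Expand and collect terms: -3v² + 22v - 31 = 0.
By the quadratic formula, v = (-22 ± √112) / -6, so v ≈ 1.9028 or v ≈ 5.4305.
Neither value makes a denominator zero (v ≠ 1, v ≠ 4), so both are valid.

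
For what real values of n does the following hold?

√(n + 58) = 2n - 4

n = 6

Square both sides: n + 58 = (2n - 4)².
Expand and rearrange: 4n² - 17n - 42 = 0.
Solving gives n = 6 or n = -1.75.
Check each candidate in the original equation:
  n = 6: √(64) = 8, while 2n - 4 = 8 — valid.
  n = -1.75: √(56.25) = 7.5, while 2n - 4 = -7.5 — extraneous.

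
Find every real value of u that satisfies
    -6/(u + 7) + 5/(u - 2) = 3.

Multiply both sides by (u + 7)(u - 2):
-6(u - 2) + 5(u + 7) = 3(u + 7)(u - 2).
Expand and collect terms: 3u² + 16u - 89 = 0.
By the quadratic formula, u = (-16 ± √1324) / 6, so u ≈ 3.3978 or u ≈ -8.7311.
Neither value makes a denominator zero (u ≠ -7, u ≠ 2), so both are valid.

u = -8.7311 or u = 3.3978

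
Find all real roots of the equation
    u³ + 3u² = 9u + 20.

u = -4 or u = -1.7913 or u = 2.7913

Rearrange: u³ + 3u² - 9u - 20 = 0.
Possible rational roots are divisors of -20. Testing u = -4 gives 0, so (u + 4) is a factor.
Divide: u³ + 3u² - 9u - 20 = (u + 4)(u² - u - 5).
Apply the quadratic formula to u² - u - 5 = 0: u = (1 ± √21)/2, i.e. u ≈ 2.7913 or u ≈ -1.7913.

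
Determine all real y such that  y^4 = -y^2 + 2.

y = -1 or y = 1

Let u = y^2. The equation becomes u^2 + u - 2 = 0.
Factor: (u + 2)(u - 1) = 0, so u = -2 or u = 1.
y^2 = -2 < 0 has no real solution.
y^2 = 1 gives y = +/-1.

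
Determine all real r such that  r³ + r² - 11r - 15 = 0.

Possible rational roots are divisors of -15. Testing r = -3 gives 0, so (r + 3) is a factor.
Divide: r³ + r² - 11r - 15 = (r + 3)(r² - 2r - 5).
Apply the quadratic formula to r² - 2r - 5 = 0: r = (2 ± √24)/2, i.e. r ≈ 3.4495 or r ≈ -1.4495.

r = -3 or r = -1.4495 or r = 3.4495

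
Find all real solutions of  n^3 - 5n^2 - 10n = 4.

Rearrange: n^3 - 5n^2 - 10n - 4 = 0.
Possible rational roots are divisors of -4. Testing n = -1 gives 0, so (n + 1) is a factor.
Divide: n^3 - 5n^2 - 10n - 4 = (n + 1)(n^2 - 6n - 4).
Apply the quadratic formula to n^2 - 6n - 4 = 0: n = (6 +/- sqrt(52))/2, i.e. n ~= 6.6056 or n ~= -0.6056.

n = -1 or n = -0.6056 or n = 6.6056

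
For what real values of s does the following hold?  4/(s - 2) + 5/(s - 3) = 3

Multiply both sides by (s - 2)(s - 3):
4(s - 3) + 5(s - 2) = 3(s - 2)(s - 3).
Expand and collect terms: 3s^2 - 24s + 40 = 0.
By the quadratic formula, s = (24 +/- sqrt(96)) / 6, so s ~= 5.633 or s ~= 2.367.
Neither value makes a denominator zero (s != 2, s != 3), so both are valid.

s = 2.367 or s = 5.633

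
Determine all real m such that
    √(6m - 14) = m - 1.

Square both sides: 6m - 14 = (m - 1)².
Expand and rearrange: m² - 8m + 15 = 0.
Solving gives m = 5 or m = 3.
Check each candidate in the original equation:
  m = 5: √(16) = 4, while m - 1 = 4 — valid.
  m = 3: √(4) = 2, while m - 1 = 2 — valid.

m = 3 or m = 5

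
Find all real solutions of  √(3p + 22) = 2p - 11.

p = 9

Square both sides: 3p + 22 = (2p - 11)².
Expand and rearrange: 4p² - 47p + 99 = 0.
Solving gives p = 9 or p = 2.75.
Check each candidate in the original equation:
  p = 9: √(49) = 7, while 2p - 11 = 7 — valid.
  p = 2.75: √(30.25) = 5.5, while 2p - 11 = -5.5 — extraneous.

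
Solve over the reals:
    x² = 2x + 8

Bring every term to one side: x² - 2x - 8 = 0.
Factor: (x + 2)(x - 4) = 0.
So x = -2 or x = 4.

x = -2 or x = 4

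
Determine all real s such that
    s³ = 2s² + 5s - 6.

Rearrange: s³ - 2s² - 5s + 6 = 0.
Possible rational roots are divisors of 6. Testing s = -2 gives 0, so (s + 2) is a factor.
Divide: s³ - 2s² - 5s + 6 = (s + 2)(s² - 4s + 3).
Factor the quadratic: s = 3 or s = 1.

s = -2 or s = 1 or s = 3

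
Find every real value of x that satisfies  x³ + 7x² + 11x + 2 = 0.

Possible rational roots are divisors of 2. Testing x = -2 gives 0, so (x + 2) is a factor.
Divide: x³ + 7x² + 11x + 2 = (x + 2)(x² + 5x + 1).
Apply the quadratic formula to x² + 5x + 1 = 0: x = (-5 ± √21)/2, i.e. x ≈ -0.2087 or x ≈ -4.7913.

x = -4.7913 or x = -2 or x = -0.2087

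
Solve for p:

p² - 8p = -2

p = 0.2583 or p = 7.7417

Rearrange to standard form: p² - 8p + 2 = 0.
Discriminant: (-8)² − 4·1·2 = 56.
Quadratic formula: p = (8 ± √56) / 2.
So p = √(14) + 4 ≈ 7.7417 or p = 4 - √(14) ≈ 0.2583.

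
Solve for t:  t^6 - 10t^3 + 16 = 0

Let u = t^3. The equation becomes u^2 - 10u + 16 = 0.
Factor: (u - 8)(u - 2) = 0, so u = 8 or u = 2.
t^3 = 8 gives t = 2.
t^3 = 2 gives t = (2)^(1/3) ~= 1.2599.

t = 1.2599 or t = 2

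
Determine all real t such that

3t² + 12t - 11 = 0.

t = -4.7689 or t = 0.7689

Discriminant: (12)² − 4·3·(-11) = 276.
Quadratic formula: t = (-12 ± √276) / 6.
So t = -2 + √(69)/3 ≈ 0.7689 or t = -√(69)/3 - 2 ≈ -4.7689.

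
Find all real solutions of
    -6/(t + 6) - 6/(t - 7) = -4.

t = -4.6708 or t = 8.6708

Multiply both sides by (t + 6)(t - 7):
-6(t - 7) - 6(t + 6) = -4(t + 6)(t - 7).
Expand and collect terms: -4t² + 16t + 162 = 0.
By the quadratic formula, t = (-16 ± √2848) / -8, so t ≈ -4.6708 or t ≈ 8.6708.
Neither value makes a denominator zero (t ≠ -6, t ≠ 7), so both are valid.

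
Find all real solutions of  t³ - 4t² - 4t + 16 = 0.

Possible rational roots are divisors of 16. Testing t = -2 gives 0, so (t + 2) is a factor.
Divide: t³ - 4t² - 4t + 16 = (t + 2)(t² - 6t + 8).
Factor the quadratic: t = 4 or t = 2.

t = -2 or t = 2 or t = 4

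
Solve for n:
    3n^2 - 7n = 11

Rearrange to standard form: 3n^2 - 7n - 11 = 0.
Discriminant: (-7)^2 - 4*3*(-11) = 181.
Quadratic formula: n = (7 +/- sqrt(181)) / 6.
So n = 7/6 + sqrt(181)/6 ~= 3.4089 or n = 7/6 - sqrt(181)/6 ~= -1.0756.

n = -1.0756 or n = 3.4089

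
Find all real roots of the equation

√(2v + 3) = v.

v = 3

Square both sides: 2v + 3 = (v)².
Expand and rearrange: v² - 2v - 3 = 0.
Solving gives v = 3 or v = -1.
Check each candidate in the original equation:
  v = 3: √(9) = 3, while v = 3 — valid.
  v = -1: √(1) = 1, while v = -1 — extraneous.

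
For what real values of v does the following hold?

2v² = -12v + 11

v = -6.8079 or v = 0.8079

Rearrange to standard form: 2v² + 12v - 11 = 0.
Discriminant: (12)² − 4·2·(-11) = 232.
Quadratic formula: v = (-12 ± √232) / 4.
So v = -3 + √(58)/2 ≈ 0.8079 or v = -√(58)/2 - 3 ≈ -6.8079.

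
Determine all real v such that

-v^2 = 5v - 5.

Rearrange to standard form: -v^2 - 5v + 5 = 0.
Discriminant: (-5)^2 - 4*(-1)*5 = 45.
Quadratic formula: v = (5 +/- sqrt(45)) / (-2).
So v = -3*sqrt(5)/2 - 5/2 ~= -5.8541 or v = -5/2 + 3*sqrt(5)/2 ~= 0.8541.

v = -5.8541 or v = 0.8541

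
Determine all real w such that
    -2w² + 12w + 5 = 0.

Discriminant: (12)² − 4·(-2)·5 = 184.
Quadratic formula: w = (-12 ± √184) / (-4).
So w = 3 - √(46)/2 ≈ -0.3912 or w = 3 + √(46)/2 ≈ 6.3912.

w = -0.3912 or w = 6.3912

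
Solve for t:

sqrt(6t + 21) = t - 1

t = 10

Square both sides: 6t + 21 = (t - 1)^2.
Expand and rearrange: t^2 - 8t - 20 = 0.
Solving gives t = 10 or t = -2.
Check each candidate in the original equation:
  t = 10: sqrt(81) = 9, while t - 1 = 9 — valid.
  t = -2: sqrt(9) = 3, while t - 1 = -3 — extraneous.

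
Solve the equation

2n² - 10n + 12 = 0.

Factor: 2(n - 3)(n - 2) = 0.
So n = 3 or n = 2.

n = 2 or n = 3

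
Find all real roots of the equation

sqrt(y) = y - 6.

Square both sides: y = (y - 6)^2.
Expand and rearrange: y^2 - 13y + 36 = 0.
Solving gives y = 9 or y = 4.
Check each candidate in the original equation:
  y = 9: sqrt(9) = 3, while y - 6 = 3 — valid.
  y = 4: sqrt(4) = 2, while y - 6 = -2 — extraneous.

y = 9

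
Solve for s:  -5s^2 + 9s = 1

s = 0.119 or s = 1.681

Rearrange to standard form: -5s^2 + 9s - 1 = 0.
Discriminant: (9)^2 - 4*(-5)*(-1) = 61.
Quadratic formula: s = (-9 +/- sqrt(61)) / (-10).
So s = 9/10 - sqrt(61)/10 ~= 0.119 or s = sqrt(61)/10 + 9/10 ~= 1.681.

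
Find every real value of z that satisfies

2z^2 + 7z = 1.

z = -3.6375 or z = 0.1375

Rearrange to standard form: 2z^2 + 7z - 1 = 0.
Discriminant: (7)^2 - 4*2*(-1) = 57.
Quadratic formula: z = (-7 +/- sqrt(57)) / 4.
So z = -7/4 + sqrt(57)/4 ~= 0.1375 or z = -sqrt(57)/4 - 7/4 ~= -3.6375.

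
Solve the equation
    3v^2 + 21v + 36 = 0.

v = -4 or v = -3

Factor: 3(v + 4)(v + 3) = 0.
So v = -4 or v = -3.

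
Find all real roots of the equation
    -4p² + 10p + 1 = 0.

Discriminant: (10)² − 4·(-4)·1 = 116.
Quadratic formula: p = (-10 ± √116) / (-8).
So p = 5/4 - √(29)/4 ≈ -0.0963 or p = 5/4 + √(29)/4 ≈ 2.5963.

p = -0.0963 or p = 2.5963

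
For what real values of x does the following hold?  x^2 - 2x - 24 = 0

x = -4 or x = 6

Factor: (x + 4)(x - 6) = 0.
So x = -4 or x = 6.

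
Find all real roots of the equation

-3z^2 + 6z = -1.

Rearrange to standard form: -3z^2 + 6z + 1 = 0.
Discriminant: (6)^2 - 4*(-3)*1 = 48.
Quadratic formula: z = (-6 +/- sqrt(48)) / (-6).
So z = 1 - 2*sqrt(3)/3 ~= -0.1547 or z = 1 + 2*sqrt(3)/3 ~= 2.1547.

z = -0.1547 or z = 2.1547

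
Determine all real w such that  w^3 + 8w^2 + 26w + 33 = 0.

w = -3

Possible rational roots are divisors of 33. Testing w = -3 gives 0, so (w + 3) is a factor.
Divide: w^3 + 8w^2 + 26w + 33 = (w + 3)(w^2 + 5w + 11).
The quadratic w^2 + 5w + 11 has discriminant -19 < 0, so no further real roots.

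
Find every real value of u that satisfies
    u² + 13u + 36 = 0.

Factor: (u + 9)(u + 4) = 0.
So u = -9 or u = -4.

u = -9 or u = -4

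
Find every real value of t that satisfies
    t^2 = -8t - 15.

t = -5 or t = -3

Bring every term to one side: t^2 + 8t + 15 = 0.
Factor: (t + 3)(t + 5) = 0.
So t = -3 or t = -5.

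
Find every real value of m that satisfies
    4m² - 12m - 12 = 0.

Discriminant: (-12)² − 4·4·(-12) = 336.
Quadratic formula: m = (12 ± √336) / 8.
So m = 3/2 + √(21)/2 ≈ 3.7913 or m = 3/2 - √(21)/2 ≈ -0.7913.

m = -0.7913 or m = 3.7913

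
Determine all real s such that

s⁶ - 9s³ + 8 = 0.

Let u = s³. The equation becomes u² - 9u + 8 = 0.
Factor: (u - 8)(u - 1) = 0, so u = 8 or u = 1.
s³ = 8 gives s = 2.
s³ = 1 gives s = 1.

s = 1 or s = 2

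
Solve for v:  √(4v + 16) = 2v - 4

Square both sides: 4v + 16 = (2v - 4)².
Expand and rearrange: 4v² - 20v = 0.
Solving gives v = 5 or v = 0.
Check each candidate in the original equation:
  v = 5: √(36) = 6, while 2v - 4 = 6 — valid.
  v = 0: √(16) = 4, while 2v - 4 = -4 — extraneous.

v = 5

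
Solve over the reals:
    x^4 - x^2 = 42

Let u = x^2. The equation becomes u^2 - u - 42 = 0.
Factor: (u - 7)(u + 6) = 0, so u = 7 or u = -6.
x^2 = 7 gives x = +/-sqrt(7) ~= +/-2.6458.
x^2 = -6 < 0 has no real solution.

x = -2.6458 or x = 2.6458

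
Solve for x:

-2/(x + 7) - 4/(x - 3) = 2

x = -8.217 or x = 1.217

Multiply both sides by (x + 7)(x - 3):
-2(x - 3) - 4(x + 7) = 2(x + 7)(x - 3).
Expand and collect terms: 2x^2 + 14x - 20 = 0.
By the quadratic formula, x = (-14 +/- sqrt(356)) / 4, so x ~= 1.217 or x ~= -8.217.
Neither value makes a denominator zero (x != -7, x != 3), so both are valid.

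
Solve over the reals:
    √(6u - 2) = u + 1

u = 1 or u = 3

Square both sides: 6u - 2 = (u + 1)².
Expand and rearrange: u² - 4u + 3 = 0.
Solving gives u = 3 or u = 1.
Check each candidate in the original equation:
  u = 3: √(16) = 4, while u + 1 = 4 — valid.
  u = 1: √(4) = 2, while u + 1 = 2 — valid.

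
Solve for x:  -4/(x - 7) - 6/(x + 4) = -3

Multiply both sides by (x - 7)(x + 4):
-4(x + 4) - 6(x - 7) = -3(x - 7)(x + 4).
Expand and collect terms: -3x² + 19x + 58 = 0.
By the quadratic formula, x = (-19 ± √1057) / -6, so x ≈ -2.2519 or x ≈ 8.5853.
Neither value makes a denominator zero (x ≠ 7, x ≠ -4), so both are valid.

x = -2.2519 or x = 8.5853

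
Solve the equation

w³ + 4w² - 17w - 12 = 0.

w = -6.3723 or w = -0.6277 or w = 3

Possible rational roots are divisors of -12. Testing w = 3 gives 0, so (w - 3) is a factor.
Divide: w³ + 4w² - 17w - 12 = (w - 3)(w² + 7w + 4).
Apply the quadratic formula to w² + 7w + 4 = 0: w = (-7 ± √33)/2, i.e. w ≈ -0.6277 or w ≈ -6.3723.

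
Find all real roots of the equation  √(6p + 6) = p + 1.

p = -1 or p = 5

Square both sides: 6p + 6 = (p + 1)².
Expand and rearrange: p² - 4p - 5 = 0.
Solving gives p = 5 or p = -1.
Check each candidate in the original equation:
  p = 5: √(36) = 6, while p + 1 = 6 — valid.
  p = -1: √(0) = 0, while p + 1 = 0 — valid.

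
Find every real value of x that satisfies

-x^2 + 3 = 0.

x = -1.7321 or x = 1.7321

Discriminant: (0)^2 - 4*(-1)*3 = 12.
Quadratic formula: x = (0 +/- sqrt(12)) / (-2).
So x = -sqrt(3) ~= -1.7321 or x = sqrt(3) ~= 1.7321.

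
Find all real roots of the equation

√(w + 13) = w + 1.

w = 3

Square both sides: w + 13 = (w + 1)².
Expand and rearrange: w² + w - 12 = 0.
Solving gives w = 3 or w = -4.
Check each candidate in the original equation:
  w = 3: √(16) = 4, while w + 1 = 4 — valid.
  w = -4: √(9) = 3, while w + 1 = -3 — extraneous.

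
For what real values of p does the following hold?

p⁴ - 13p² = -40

Let u = p². The equation becomes u² - 13u + 40 = 0.
Factor: (u - 5)(u - 8) = 0, so u = 5 or u = 8.
p² = 5 gives p = ±√(5) ≈ ±2.2361.
p² = 8 gives p = ±2·√(2) ≈ ±2.8284.

p = -2.8284 or p = -2.2361 or p = 2.2361 or p = 2.8284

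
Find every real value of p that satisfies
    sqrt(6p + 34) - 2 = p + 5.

p = -5 or p = -3

Isolate the radical: sqrt(6p + 34) = p + 7.
Square both sides: 6p + 34 = (p + 7)^2.
Expand and rearrange: p^2 + 8p + 15 = 0.
Solving gives p = -3 or p = -5.
Check each candidate in the original equation:
  p = -3: sqrt(16) = 4, while p + 7 = 4 — valid.
  p = -5: sqrt(4) = 2, while p + 7 = 2 — valid.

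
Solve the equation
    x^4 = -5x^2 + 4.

x = -0.8376 or x = 0.8376

Let u = x^2. The equation becomes u^2 + 5u - 4 = 0.
By the quadratic formula, u = -5/2 + sqrt(41)/2 or u = -sqrt(41)/2 - 5/2.
x^2 = -5/2 + sqrt(41)/2 gives x = +/-sqrt(-5/2 + sqrt(41)/2) ~= +/-0.8376.
x^2 = -sqrt(41)/2 - 5/2 < 0 has no real solution.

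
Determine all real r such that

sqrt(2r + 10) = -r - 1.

Square both sides: 2r + 10 = (-r - 1)^2.
Expand and rearrange: r^2 - 9 = 0.
Solving gives r = 3 or r = -3.
Check each candidate in the original equation:
  r = 3: sqrt(16) = 4, while -r - 1 = -4 — extraneous.
  r = -3: sqrt(4) = 2, while -r - 1 = 2 — valid.

r = -3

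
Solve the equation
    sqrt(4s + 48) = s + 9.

s = -3

Square both sides: 4s + 48 = (s + 9)^2.
Expand and rearrange: s^2 + 14s + 33 = 0.
Solving gives s = -3 or s = -11.
Check each candidate in the original equation:
  s = -3: sqrt(36) = 6, while s + 9 = 6 — valid.
  s = -11: sqrt(4) = 2, while s + 9 = -2 — extraneous.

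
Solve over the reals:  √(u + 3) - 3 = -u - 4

u = -2

Isolate the radical: √(u + 3) = -u - 1.
Square both sides: u + 3 = (-u - 1)².
Expand and rearrange: u² + u - 2 = 0.
Solving gives u = 1 or u = -2.
Check each candidate in the original equation:
  u = 1: √(4) = 2, while -u - 1 = -2 — extraneous.
  u = -2: √(1) = 1, while -u - 1 = 1 — valid.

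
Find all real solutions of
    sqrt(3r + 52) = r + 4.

Square both sides: 3r + 52 = (r + 4)^2.
Expand and rearrange: r^2 + 5r - 36 = 0.
Solving gives r = 4 or r = -9.
Check each candidate in the original equation:
  r = 4: sqrt(64) = 8, while r + 4 = 8 — valid.
  r = -9: sqrt(25) = 5, while r + 4 = -5 — extraneous.

r = 4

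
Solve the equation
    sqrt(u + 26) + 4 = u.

Isolate the radical: sqrt(u + 26) = u - 4.
Square both sides: u + 26 = (u - 4)^2.
Expand and rearrange: u^2 - 9u - 10 = 0.
Solving gives u = 10 or u = -1.
Check each candidate in the original equation:
  u = 10: sqrt(36) = 6, while u - 4 = 6 — valid.
  u = -1: sqrt(25) = 5, while u - 4 = -5 — extraneous.

u = 10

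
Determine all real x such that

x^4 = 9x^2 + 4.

x = -3.0699 or x = 3.0699

Let u = x^2. The equation becomes u^2 - 9u - 4 = 0.
By the quadratic formula, u = 9/2 + sqrt(97)/2 or u = 9/2 - sqrt(97)/2.
x^2 = 9/2 + sqrt(97)/2 gives x = +/-sqrt(9/2 + sqrt(97)/2) ~= +/-3.0699.
x^2 = 9/2 - sqrt(97)/2 < 0 has no real solution.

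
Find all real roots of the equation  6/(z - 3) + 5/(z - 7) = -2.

z = -1.2944 or z = 5.7944

Multiply both sides by (z - 3)(z - 7):
6(z - 7) + 5(z - 3) = -2(z - 3)(z - 7).
Expand and collect terms: -2z^2 + 9z + 15 = 0.
By the quadratic formula, z = (-9 +/- sqrt(201)) / -4, so z ~= -1.2944 or z ~= 5.7944.
Neither value makes a denominator zero (z != 3, z != 7), so both are valid.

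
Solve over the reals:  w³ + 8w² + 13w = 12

w = -4.6458 or w = -4 or w = 0.6458

Rearrange: w³ + 8w² + 13w - 12 = 0.
Possible rational roots are divisors of -12. Testing w = -4 gives 0, so (w + 4) is a factor.
Divide: w³ + 8w² + 13w - 12 = (w + 4)(w² + 4w - 3).
Apply the quadratic formula to w² + 4w - 3 = 0: w = (-4 ± √28)/2, i.e. w ≈ 0.6458 or w ≈ -4.6458.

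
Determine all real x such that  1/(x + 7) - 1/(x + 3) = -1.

x = -7.8284 or x = -2.1716

Multiply both sides by (x + 7)(x + 3):
(x + 3) - (x + 7) = -(x + 7)(x + 3).
Expand and collect terms: -x² - 10x - 17 = 0.
By the quadratic formula, x = (10 ± √32) / -2, so x ≈ -7.8284 or x ≈ -2.1716.
Neither value makes a denominator zero (x ≠ -7, x ≠ -3), so both are valid.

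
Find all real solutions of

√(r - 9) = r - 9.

r = 9 or r = 10

Square both sides: r - 9 = (r - 9)².
Expand and rearrange: r² - 19r + 90 = 0.
Solving gives r = 10 or r = 9.
Check each candidate in the original equation:
  r = 10: √(1) = 1, while r - 9 = 1 — valid.
  r = 9: √(0) = 0, while r - 9 = 0 — valid.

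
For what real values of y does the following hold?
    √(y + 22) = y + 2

y = 3

Square both sides: y + 22 = (y + 2)².
Expand and rearrange: y² + 3y - 18 = 0.
Solving gives y = 3 or y = -6.
Check each candidate in the original equation:
  y = 3: √(25) = 5, while y + 2 = 5 — valid.
  y = -6: √(16) = 4, while y + 2 = -4 — extraneous.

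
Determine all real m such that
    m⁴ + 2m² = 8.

m = -1.4142 or m = 1.4142

Let u = m². The equation becomes u² + 2u - 8 = 0.
Factor: (u + 4)(u - 2) = 0, so u = -4 or u = 2.
m² = -4 < 0 has no real solution.
m² = 2 gives m = ±√(2) ≈ ±1.4142.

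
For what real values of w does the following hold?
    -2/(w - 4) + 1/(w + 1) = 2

Multiply both sides by (w - 4)(w + 1):
-2(w + 1) + (w - 4) = 2(w - 4)(w + 1).
Expand and collect terms: 2w² - 5w - 2 = 0.
By the quadratic formula, w = (5 ± √41) / 4, so w ≈ 2.8508 or w ≈ -0.3508.
Neither value makes a denominator zero (w ≠ 4, w ≠ -1), so both are valid.

w = -0.3508 or w = 2.8508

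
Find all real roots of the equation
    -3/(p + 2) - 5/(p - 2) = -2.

p = -1.1623 or p = 5.1623

Multiply both sides by (p + 2)(p - 2):
-3(p - 2) - 5(p + 2) = -2(p + 2)(p - 2).
Expand and collect terms: -2p² + 8p + 12 = 0.
By the quadratic formula, p = (-8 ± √160) / -4, so p ≈ -1.1623 or p ≈ 5.1623.
Neither value makes a denominator zero (p ≠ -2, p ≠ 2), so both are valid.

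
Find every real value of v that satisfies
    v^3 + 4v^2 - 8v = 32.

v = -4 or v = -2.8284 or v = 2.8284

Rearrange: v^3 + 4v^2 - 8v - 32 = 0.
Possible rational roots are divisors of -32. Testing v = -4 gives 0, so (v + 4) is a factor.
Divide: v^3 + 4v^2 - 8v - 32 = (v + 4)(v^2 - 8).
Apply the quadratic formula to v^2 - 8 = 0: v = (0 +/- sqrt(32))/2, i.e. v ~= 2.8284 or v ~= -2.8284.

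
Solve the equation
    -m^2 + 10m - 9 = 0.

m = 1 or m = 9

Factor: -1(m - 1)(m - 9) = 0.
So m = 1 or m = 9.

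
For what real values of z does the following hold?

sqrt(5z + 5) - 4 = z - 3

z = -1 or z = 4

Isolate the radical: sqrt(5z + 5) = z + 1.
Square both sides: 5z + 5 = (z + 1)^2.
Expand and rearrange: z^2 - 3z - 4 = 0.
Solving gives z = 4 or z = -1.
Check each candidate in the original equation:
  z = 4: sqrt(25) = 5, while z + 1 = 5 — valid.
  z = -1: sqrt(0) = 0, while z + 1 = 0 — valid.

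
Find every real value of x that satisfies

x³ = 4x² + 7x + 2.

x = -1 or x = -0.3723 or x = 5.3723

Rearrange: x³ - 4x² - 7x - 2 = 0.
Possible rational roots are divisors of -2. Testing x = -1 gives 0, so (x + 1) is a factor.
Divide: x³ - 4x² - 7x - 2 = (x + 1)(x² - 5x - 2).
Apply the quadratic formula to x² - 5x - 2 = 0: x = (5 ± √33)/2, i.e. x ≈ 5.3723 or x ≈ -0.3723.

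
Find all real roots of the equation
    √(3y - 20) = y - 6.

y = 7 or y = 8

Square both sides: 3y - 20 = (y - 6)².
Expand and rearrange: y² - 15y + 56 = 0.
Solving gives y = 8 or y = 7.
Check each candidate in the original equation:
  y = 8: √(4) = 2, while y - 6 = 2 — valid.
  y = 7: √(1) = 1, while y - 6 = 1 — valid.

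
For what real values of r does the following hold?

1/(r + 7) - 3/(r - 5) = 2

Multiply both sides by (r + 7)(r - 5):
(r - 5) - 3(r + 7) = 2(r + 7)(r - 5).
Expand and collect terms: 2r^2 + 6r - 44 = 0.
By the quadratic formula, r = (-6 +/- sqrt(388)) / 4, so r ~= 3.4244 or r ~= -6.4244.
Neither value makes a denominator zero (r != -7, r != 5), so both are valid.

r = -6.4244 or r = 3.4244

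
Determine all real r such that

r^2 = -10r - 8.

Rearrange to standard form: r^2 + 10r + 8 = 0.
Discriminant: (10)^2 - 4*1*8 = 68.
Quadratic formula: r = (-10 +/- sqrt(68)) / 2.
So r = -5 + sqrt(17) ~= -0.8769 or r = -5 - sqrt(17) ~= -9.1231.

r = -9.1231 or r = -0.8769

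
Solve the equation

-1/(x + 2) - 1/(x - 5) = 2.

Multiply both sides by (x + 2)(x - 5):
-(x - 5) - (x + 2) = 2(x + 2)(x - 5).
Expand and collect terms: 2x² - 4x - 23 = 0.
By the quadratic formula, x = (4 ± √200) / 4, so x ≈ 4.5355 or x ≈ -2.5355.
Neither value makes a denominator zero (x ≠ -2, x ≠ 5), so both are valid.

x = -2.5355 or x = 4.5355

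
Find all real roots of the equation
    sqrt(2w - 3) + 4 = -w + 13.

Isolate the radical: sqrt(2w - 3) = -w + 9.
Square both sides: 2w - 3 = (-w + 9)^2.
Expand and rearrange: w^2 - 20w + 84 = 0.
Solving gives w = 14 or w = 6.
Check each candidate in the original equation:
  w = 14: sqrt(25) = 5, while -w + 9 = -5 — extraneous.
  w = 6: sqrt(9) = 3, while -w + 9 = 3 — valid.

w = 6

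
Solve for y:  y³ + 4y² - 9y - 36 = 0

y = -4 or y = -3 or y = 3

Possible rational roots are divisors of -36. Testing y = -3 gives 0, so (y + 3) is a factor.
Divide: y³ + 4y² - 9y - 36 = (y + 3)(y² + y - 12).
Factor the quadratic: y = 3 or y = -4.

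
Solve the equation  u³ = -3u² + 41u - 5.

u = -8.1231 or u = 0.1231 or u = 5

Rearrange: u³ + 3u² - 41u + 5 = 0.
Possible rational roots are divisors of 5. Testing u = 5 gives 0, so (u - 5) is a factor.
Divide: u³ + 3u² - 41u + 5 = (u - 5)(u² + 8u - 1).
Apply the quadratic formula to u² + 8u - 1 = 0: u = (-8 ± √68)/2, i.e. u ≈ 0.1231 or u ≈ -8.1231.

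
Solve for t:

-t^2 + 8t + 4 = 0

Discriminant: (8)^2 - 4*(-1)*4 = 80.
Quadratic formula: t = (-8 +/- sqrt(80)) / (-2).
So t = 4 - 2*sqrt(5) ~= -0.4721 or t = 4 + 2*sqrt(5) ~= 8.4721.

t = -0.4721 or t = 8.4721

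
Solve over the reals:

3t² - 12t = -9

Bring every term to one side: 3t² - 12t + 9 = 0.
Factor: 3(t - 3)(t - 1) = 0.
So t = 3 or t = 1.

t = 1 or t = 3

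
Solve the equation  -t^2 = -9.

Bring every term to one side: -t^2 + 9 = 0.
Factor: -1(t - 3)(t + 3) = 0.
So t = 3 or t = -3.

t = -3 or t = 3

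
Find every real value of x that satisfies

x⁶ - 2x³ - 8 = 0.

Let u = x³. The equation becomes u² - 2u - 8 = 0.
Factor: (u - 4)(u + 2) = 0, so u = 4 or u = -2.
x³ = 4 gives x = ∛(4) ≈ 1.5874.
x³ = -2 gives x = -∛(2) ≈ -1.2599.

x = -1.2599 or x = 1.5874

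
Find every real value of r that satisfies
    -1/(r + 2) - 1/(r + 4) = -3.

Multiply both sides by (r + 2)(r + 4):
-(r + 4) - (r + 2) = -3(r + 2)(r + 4).
Expand and collect terms: -3r^2 - 16r - 18 = 0.
By the quadratic formula, r = (16 +/- sqrt(40)) / -6, so r ~= -3.7208 or r ~= -1.6126.
Neither value makes a denominator zero (r != -2, r != -4), so both are valid.

r = -3.7208 or r = -1.6126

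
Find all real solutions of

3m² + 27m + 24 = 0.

m = -8 or m = -1

Factor: 3(m + 8)(m + 1) = 0.
So m = -8 or m = -1.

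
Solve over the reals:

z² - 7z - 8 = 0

z = -1 or z = 8

Factor: (z + 1)(z - 8) = 0.
So z = -1 or z = 8.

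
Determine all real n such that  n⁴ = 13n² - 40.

n = -2.8284 or n = -2.2361 or n = 2.2361 or n = 2.8284

Let u = n². The equation becomes u² - 13u + 40 = 0.
Factor: (u - 8)(u - 5) = 0, so u = 8 or u = 5.
n² = 8 gives n = ±2·√(2) ≈ ±2.8284.
n² = 5 gives n = ±√(5) ≈ ±2.2361.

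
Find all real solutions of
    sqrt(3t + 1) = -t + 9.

Square both sides: 3t + 1 = (-t + 9)^2.
Expand and rearrange: t^2 - 21t + 80 = 0.
Solving gives t = 16 or t = 5.
Check each candidate in the original equation:
  t = 16: sqrt(49) = 7, while -t + 9 = -7 — extraneous.
  t = 5: sqrt(16) = 4, while -t + 9 = 4 — valid.

t = 5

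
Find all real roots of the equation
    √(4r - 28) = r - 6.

Square both sides: 4r - 28 = (r - 6)².
Expand and rearrange: r² - 16r + 64 = 0.
This gives the repeated root r = 8.
Check in the original equation:
  r = 8: √(4) = 2, while r - 6 = 2 — valid.

r = 8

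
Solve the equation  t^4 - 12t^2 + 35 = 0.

Let u = t^2. The equation becomes u^2 - 12u + 35 = 0.
Factor: (u - 5)(u - 7) = 0, so u = 5 or u = 7.
t^2 = 5 gives t = +/-sqrt(5) ~= +/-2.2361.
t^2 = 7 gives t = +/-sqrt(7) ~= +/-2.6458.

t = -2.6458 or t = -2.2361 or t = 2.2361 or t = 2.6458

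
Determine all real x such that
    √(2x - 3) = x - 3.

x = 6

Square both sides: 2x - 3 = (x - 3)².
Expand and rearrange: x² - 8x + 12 = 0.
Solving gives x = 6 or x = 2.
Check each candidate in the original equation:
  x = 6: √(9) = 3, while x - 3 = 3 — valid.
  x = 2: √(1) = 1, while x - 3 = -1 — extraneous.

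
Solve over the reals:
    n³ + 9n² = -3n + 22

n = -8.3218 or n = -2 or n = 1.3218

Rearrange: n³ + 9n² + 3n - 22 = 0.
Possible rational roots are divisors of -22. Testing n = -2 gives 0, so (n + 2) is a factor.
Divide: n³ + 9n² + 3n - 22 = (n + 2)(n² + 7n - 11).
Apply the quadratic formula to n² + 7n - 11 = 0: n = (-7 ± √93)/2, i.e. n ≈ 1.3218 or n ≈ -8.3218.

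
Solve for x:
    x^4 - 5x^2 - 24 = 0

Let u = x^2. The equation becomes u^2 - 5u - 24 = 0.
Factor: (u + 3)(u - 8) = 0, so u = -3 or u = 8.
x^2 = -3 < 0 has no real solution.
x^2 = 8 gives x = +/-2*sqrt(2) ~= +/-2.8284.

x = -2.8284 or x = 2.8284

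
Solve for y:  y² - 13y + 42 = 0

Factor: (y - 7)(y - 6) = 0.
So y = 7 or y = 6.

y = 6 or y = 7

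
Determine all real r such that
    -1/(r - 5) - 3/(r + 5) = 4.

r = -5.7678 or r = 4.7678

Multiply both sides by (r - 5)(r + 5):
-(r + 5) - 3(r - 5) = 4(r - 5)(r + 5).
Expand and collect terms: 4r^2 + 4r - 110 = 0.
By the quadratic formula, r = (-4 +/- sqrt(1776)) / 8, so r ~= 4.7678 or r ~= -5.7678.
Neither value makes a denominator zero (r != 5, r != -5), so both are valid.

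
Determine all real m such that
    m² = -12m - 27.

m = -9 or m = -3

Bring every term to one side: m² + 12m + 27 = 0.
Factor: (m + 9)(m + 3) = 0.
So m = -9 or m = -3.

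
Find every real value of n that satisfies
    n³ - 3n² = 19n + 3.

Rearrange: n³ - 3n² - 19n - 3 = 0.
Possible rational roots are divisors of -3. Testing n = -3 gives 0, so (n + 3) is a factor.
Divide: n³ - 3n² - 19n - 3 = (n + 3)(n² - 6n - 1).
Apply the quadratic formula to n² - 6n - 1 = 0: n = (6 ± √40)/2, i.e. n ≈ 6.1623 or n ≈ -0.1623.

n = -3 or n = -0.1623 or n = 6.1623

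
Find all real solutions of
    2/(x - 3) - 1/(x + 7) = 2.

x = -7.4564 or x = 3.9564

Multiply both sides by (x - 3)(x + 7):
2(x + 7) - (x - 3) = 2(x - 3)(x + 7).
Expand and collect terms: 2x² + 7x - 59 = 0.
By the quadratic formula, x = (-7 ± √521) / 4, so x ≈ 3.9564 or x ≈ -7.4564.
Neither value makes a denominator zero (x ≠ 3, x ≠ -7), so both are valid.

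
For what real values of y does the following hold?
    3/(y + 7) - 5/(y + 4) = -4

Multiply both sides by (y + 7)(y + 4):
3(y + 4) - 5(y + 7) = -4(y + 7)(y + 4).
Expand and collect terms: -4y^2 - 42y - 89 = 0.
By the quadratic formula, y = (42 +/- sqrt(340)) / -8, so y ~= -7.5549 or y ~= -2.9451.
Neither value makes a denominator zero (y != -7, y != -4), so both are valid.

y = -7.5549 or y = -2.9451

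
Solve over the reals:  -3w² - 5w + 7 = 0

Discriminant: (-5)² − 4·(-3)·7 = 109.
Quadratic formula: w = (5 ± √109) / (-6).
So w = -√(109)/6 - 5/6 ≈ -2.5734 or w = -5/6 + √(109)/6 ≈ 0.9067.

w = -2.5734 or w = 0.9067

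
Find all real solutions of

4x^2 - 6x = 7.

x = -0.7707 or x = 2.2707

Rearrange to standard form: 4x^2 - 6x - 7 = 0.
Discriminant: (-6)^2 - 4*4*(-7) = 148.
Quadratic formula: x = (6 +/- sqrt(148)) / 8.
So x = 3/4 + sqrt(37)/4 ~= 2.2707 or x = 3/4 - sqrt(37)/4 ~= -0.7707.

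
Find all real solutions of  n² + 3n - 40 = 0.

Factor: (n + 8)(n - 5) = 0.
So n = -8 or n = 5.

n = -8 or n = 5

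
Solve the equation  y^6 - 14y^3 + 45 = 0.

Let u = y^3. The equation becomes u^2 - 14u + 45 = 0.
Factor: (u - 5)(u - 9) = 0, so u = 5 or u = 9.
y^3 = 5 gives y = (5)^(1/3) ~= 1.71.
y^3 = 9 gives y = (9)^(1/3) ~= 2.0801.

y = 1.71 or y = 2.0801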